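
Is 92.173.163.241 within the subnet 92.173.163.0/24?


Subnet network: 92.173.163.0
Test IP AND mask: 92.173.163.0
Yes, 92.173.163.241 is in 92.173.163.0/24


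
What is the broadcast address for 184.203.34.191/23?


Network: 184.203.34.0/23
Host bits = 9
Set all host bits to 1:
Broadcast: 184.203.35.255


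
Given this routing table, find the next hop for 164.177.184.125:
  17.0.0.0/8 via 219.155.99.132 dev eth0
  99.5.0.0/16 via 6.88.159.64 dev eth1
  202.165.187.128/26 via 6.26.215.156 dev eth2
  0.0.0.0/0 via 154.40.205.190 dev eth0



Longest prefix match for 164.177.184.125:
  /8 17.0.0.0: no
  /16 99.5.0.0: no
  /26 202.165.187.128: no
  /0 0.0.0.0: MATCH
Selected: next-hop 154.40.205.190 via eth0 (matched /0)


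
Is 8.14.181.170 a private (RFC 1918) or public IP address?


RFC 1918 private ranges:
  10.0.0.0/8 (10.0.0.0 - 10.255.255.255)
  172.16.0.0/12 (172.16.0.0 - 172.31.255.255)
  192.168.0.0/16 (192.168.0.0 - 192.168.255.255)
Public (not in any RFC 1918 range)


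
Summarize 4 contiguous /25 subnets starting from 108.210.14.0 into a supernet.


Original prefix: /25
Number of subnets: 4 = 2^2
New prefix = 25 - 2 = 23
Supernet: 108.210.14.0/23


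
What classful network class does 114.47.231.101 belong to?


First octet: 114
Binary: 01110010
0xxxxxxx -> Class A (1-126)
Class A, default mask 255.0.0.0 (/8)


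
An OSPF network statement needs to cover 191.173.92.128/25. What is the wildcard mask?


Subnet mask: 255.255.255.128
Wildcard = 255.255.255.255 - subnet mask
255 - 255 = 0
255 - 255 = 0
255 - 255 = 0
255 - 128 = 127
Wildcard: 0.0.0.127


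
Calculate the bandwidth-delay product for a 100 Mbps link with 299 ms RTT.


BDP = bandwidth * RTT
= 100 Mbps * 299 ms
= 100 * 1e6 * 299 / 1000 bits
= 29900000 bits
= 3737500 bytes
= 3649.9023 KB
BDP = 29900000 bits (3737500 bytes)


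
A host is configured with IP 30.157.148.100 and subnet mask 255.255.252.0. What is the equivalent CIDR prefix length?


Binary: 11111111.11111111.11111100.00000000
Count leading 1s
Prefix: /22


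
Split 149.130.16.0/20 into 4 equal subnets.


New prefix = 20 + 2 = 22
Each subnet has 1024 addresses
  149.130.16.0/22
  149.130.20.0/22
  149.130.24.0/22
  149.130.28.0/22
Subnets: 149.130.16.0/22, 149.130.20.0/22, 149.130.24.0/22, 149.130.28.0/22


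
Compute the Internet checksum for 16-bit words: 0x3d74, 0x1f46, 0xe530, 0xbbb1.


Sum all words (with carry folding):
+ 0x3d74 = 0x3d74
+ 0x1f46 = 0x5cba
+ 0xe530 = 0x41eb
+ 0xbbb1 = 0xfd9c
One's complement: ~0xfd9c
Checksum = 0x0263


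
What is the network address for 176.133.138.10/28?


IP:   10110000.10000101.10001010.00001010
Mask: 11111111.11111111.11111111.11110000
AND operation:
Net:  10110000.10000101.10001010.00000000
Network: 176.133.138.0/28


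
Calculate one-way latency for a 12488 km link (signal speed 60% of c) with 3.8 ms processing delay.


Speed = 0.6 * 3e5 km/s = 180000 km/s
Propagation delay = 12488 / 180000 = 0.0694 s = 69.3778 ms
Processing delay = 3.8 ms
Total one-way latency = 73.1778 ms


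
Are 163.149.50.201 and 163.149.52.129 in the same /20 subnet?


Mask: 255.255.240.0
163.149.50.201 AND mask = 163.149.48.0
163.149.52.129 AND mask = 163.149.48.0
Yes, same subnet (163.149.48.0)


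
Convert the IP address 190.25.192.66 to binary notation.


190 = 10111110
25 = 00011001
192 = 11000000
66 = 01000010
Binary: 10111110.00011001.11000000.01000010


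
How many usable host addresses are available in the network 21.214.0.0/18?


Host bits = 32 - 18 = 14
Total addresses = 2^14 = 16384
Usable = total - 2 (network and broadcast)
Usable hosts: 16382


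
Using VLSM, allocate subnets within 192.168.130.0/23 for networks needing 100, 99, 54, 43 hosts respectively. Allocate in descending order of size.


100 hosts -> /25 (126 usable): 192.168.130.0/25
99 hosts -> /25 (126 usable): 192.168.130.128/25
54 hosts -> /26 (62 usable): 192.168.131.0/26
43 hosts -> /26 (62 usable): 192.168.131.64/26
Allocation: 192.168.130.0/25 (100 hosts, 126 usable); 192.168.130.128/25 (99 hosts, 126 usable); 192.168.131.0/26 (54 hosts, 62 usable); 192.168.131.64/26 (43 hosts, 62 usable)


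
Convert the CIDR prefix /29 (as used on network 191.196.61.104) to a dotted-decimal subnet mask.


/29 means 29 network bits, 3 host bits
Binary: 11111111111111111111111111111000
Mask: 255.255.255.248


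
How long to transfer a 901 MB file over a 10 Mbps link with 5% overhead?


Effective throughput = 10 * (1 - 5/100) = 9.5 Mbps
File size in Mb = 901 * 8 = 7208 Mb
Time = 7208 / 9.5
Time = 758.7368 seconds


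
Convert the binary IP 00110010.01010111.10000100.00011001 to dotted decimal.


00110010 = 50
01010111 = 87
10000100 = 132
00011001 = 25
IP: 50.87.132.25


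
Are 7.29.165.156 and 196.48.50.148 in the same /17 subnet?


Mask: 255.255.128.0
7.29.165.156 AND mask = 7.29.128.0
196.48.50.148 AND mask = 196.48.0.0
No, different subnets (7.29.128.0 vs 196.48.0.0)


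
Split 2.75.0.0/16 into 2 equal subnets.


New prefix = 16 + 1 = 17
Each subnet has 32768 addresses
  2.75.0.0/17
  2.75.128.0/17
Subnets: 2.75.0.0/17, 2.75.128.0/17


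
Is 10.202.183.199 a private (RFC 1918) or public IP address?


RFC 1918 private ranges:
  10.0.0.0/8 (10.0.0.0 - 10.255.255.255)
  172.16.0.0/12 (172.16.0.0 - 172.31.255.255)
  192.168.0.0/16 (192.168.0.0 - 192.168.255.255)
Private (in 10.0.0.0/8)


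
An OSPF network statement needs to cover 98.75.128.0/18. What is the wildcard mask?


Subnet mask: 255.255.192.0
Wildcard = 255.255.255.255 - subnet mask
255 - 255 = 0
255 - 255 = 0
255 - 192 = 63
255 - 0 = 255
Wildcard: 0.0.63.255


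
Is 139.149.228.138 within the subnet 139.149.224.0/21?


Subnet network: 139.149.224.0
Test IP AND mask: 139.149.224.0
Yes, 139.149.228.138 is in 139.149.224.0/21


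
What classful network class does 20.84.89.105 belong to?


First octet: 20
Binary: 00010100
0xxxxxxx -> Class A (1-126)
Class A, default mask 255.0.0.0 (/8)


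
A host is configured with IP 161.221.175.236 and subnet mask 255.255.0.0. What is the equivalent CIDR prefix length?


Binary: 11111111.11111111.00000000.00000000
Count leading 1s
Prefix: /16


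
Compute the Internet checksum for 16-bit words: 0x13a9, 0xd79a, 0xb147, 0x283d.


Sum all words (with carry folding):
+ 0x13a9 = 0x13a9
+ 0xd79a = 0xeb43
+ 0xb147 = 0x9c8b
+ 0x283d = 0xc4c8
One's complement: ~0xc4c8
Checksum = 0x3b37


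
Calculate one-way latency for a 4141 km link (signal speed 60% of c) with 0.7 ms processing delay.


Speed = 0.6 * 3e5 km/s = 180000 km/s
Propagation delay = 4141 / 180000 = 0.023 s = 23.0056 ms
Processing delay = 0.7 ms
Total one-way latency = 23.7056 ms


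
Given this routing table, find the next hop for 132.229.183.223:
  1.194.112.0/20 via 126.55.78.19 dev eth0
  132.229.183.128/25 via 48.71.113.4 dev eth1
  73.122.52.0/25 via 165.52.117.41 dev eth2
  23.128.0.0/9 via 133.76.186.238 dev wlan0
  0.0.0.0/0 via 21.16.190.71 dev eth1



Longest prefix match for 132.229.183.223:
  /20 1.194.112.0: no
  /25 132.229.183.128: MATCH
  /25 73.122.52.0: no
  /9 23.128.0.0: no
  /0 0.0.0.0: MATCH
Selected: next-hop 48.71.113.4 via eth1 (matched /25)


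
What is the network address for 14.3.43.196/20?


IP:   00001110.00000011.00101011.11000100
Mask: 11111111.11111111.11110000.00000000
AND operation:
Net:  00001110.00000011.00100000.00000000
Network: 14.3.32.0/20


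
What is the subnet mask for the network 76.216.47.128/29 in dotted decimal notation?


/29 means 29 network bits, 3 host bits
Binary: 11111111111111111111111111111000
Mask: 255.255.255.248


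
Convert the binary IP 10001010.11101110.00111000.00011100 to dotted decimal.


10001010 = 138
11101110 = 238
00111000 = 56
00011100 = 28
IP: 138.238.56.28


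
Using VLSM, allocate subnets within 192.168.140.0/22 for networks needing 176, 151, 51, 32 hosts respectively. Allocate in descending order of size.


176 hosts -> /24 (254 usable): 192.168.140.0/24
151 hosts -> /24 (254 usable): 192.168.141.0/24
51 hosts -> /26 (62 usable): 192.168.142.0/26
32 hosts -> /26 (62 usable): 192.168.142.64/26
Allocation: 192.168.140.0/24 (176 hosts, 254 usable); 192.168.141.0/24 (151 hosts, 254 usable); 192.168.142.0/26 (51 hosts, 62 usable); 192.168.142.64/26 (32 hosts, 62 usable)


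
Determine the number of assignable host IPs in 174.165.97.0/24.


Host bits = 32 - 24 = 8
Total addresses = 2^8 = 256
Usable = total - 2 (network and broadcast)
Usable hosts: 254


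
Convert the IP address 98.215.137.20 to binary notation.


98 = 01100010
215 = 11010111
137 = 10001001
20 = 00010100
Binary: 01100010.11010111.10001001.00010100


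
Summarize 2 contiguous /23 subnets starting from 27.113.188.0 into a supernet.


Original prefix: /23
Number of subnets: 2 = 2^1
New prefix = 23 - 1 = 22
Supernet: 27.113.188.0/22


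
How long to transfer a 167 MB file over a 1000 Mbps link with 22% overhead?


Effective throughput = 1000 * (1 - 22/100) = 780 Mbps
File size in Mb = 167 * 8 = 1336 Mb
Time = 1336 / 780
Time = 1.7128 seconds


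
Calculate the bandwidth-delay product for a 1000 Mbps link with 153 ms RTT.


BDP = bandwidth * RTT
= 1000 Mbps * 153 ms
= 1000 * 1e6 * 153 / 1000 bits
= 153000000 bits
= 19125000 bytes
= 18676.7578 KB
BDP = 153000000 bits (19125000 bytes)


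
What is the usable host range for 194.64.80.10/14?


Network: 194.64.0.0
Broadcast: 194.67.255.255
First usable = network + 1
Last usable = broadcast - 1
Range: 194.64.0.1 to 194.67.255.254


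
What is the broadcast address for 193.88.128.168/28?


Network: 193.88.128.160/28
Host bits = 4
Set all host bits to 1:
Broadcast: 193.88.128.175


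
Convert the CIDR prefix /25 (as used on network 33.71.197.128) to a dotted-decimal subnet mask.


/25 means 25 network bits, 7 host bits
Binary: 11111111111111111111111110000000
Mask: 255.255.255.128


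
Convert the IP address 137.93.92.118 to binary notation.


137 = 10001001
93 = 01011101
92 = 01011100
118 = 01110110
Binary: 10001001.01011101.01011100.01110110


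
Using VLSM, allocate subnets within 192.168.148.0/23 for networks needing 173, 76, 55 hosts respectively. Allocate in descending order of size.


173 hosts -> /24 (254 usable): 192.168.148.0/24
76 hosts -> /25 (126 usable): 192.168.149.0/25
55 hosts -> /26 (62 usable): 192.168.149.128/26
Allocation: 192.168.148.0/24 (173 hosts, 254 usable); 192.168.149.0/25 (76 hosts, 126 usable); 192.168.149.128/26 (55 hosts, 62 usable)


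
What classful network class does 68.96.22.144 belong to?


First octet: 68
Binary: 01000100
0xxxxxxx -> Class A (1-126)
Class A, default mask 255.0.0.0 (/8)


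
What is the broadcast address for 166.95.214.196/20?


Network: 166.95.208.0/20
Host bits = 12
Set all host bits to 1:
Broadcast: 166.95.223.255


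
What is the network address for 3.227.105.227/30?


IP:   00000011.11100011.01101001.11100011
Mask: 11111111.11111111.11111111.11111100
AND operation:
Net:  00000011.11100011.01101001.11100000
Network: 3.227.105.224/30


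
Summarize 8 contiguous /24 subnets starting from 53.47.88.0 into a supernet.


Original prefix: /24
Number of subnets: 8 = 2^3
New prefix = 24 - 3 = 21
Supernet: 53.47.88.0/21


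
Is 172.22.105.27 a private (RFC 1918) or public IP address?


RFC 1918 private ranges:
  10.0.0.0/8 (10.0.0.0 - 10.255.255.255)
  172.16.0.0/12 (172.16.0.0 - 172.31.255.255)
  192.168.0.0/16 (192.168.0.0 - 192.168.255.255)
Private (in 172.16.0.0/12)


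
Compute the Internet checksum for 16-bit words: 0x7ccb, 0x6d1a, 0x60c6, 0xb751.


Sum all words (with carry folding):
+ 0x7ccb = 0x7ccb
+ 0x6d1a = 0xe9e5
+ 0x60c6 = 0x4aac
+ 0xb751 = 0x01fe
One's complement: ~0x01fe
Checksum = 0xfe01


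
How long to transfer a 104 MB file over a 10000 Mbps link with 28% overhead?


Effective throughput = 10000 * (1 - 28/100) = 7200 Mbps
File size in Mb = 104 * 8 = 832 Mb
Time = 832 / 7200
Time = 0.1156 seconds


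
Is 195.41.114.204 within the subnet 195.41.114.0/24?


Subnet network: 195.41.114.0
Test IP AND mask: 195.41.114.0
Yes, 195.41.114.204 is in 195.41.114.0/24


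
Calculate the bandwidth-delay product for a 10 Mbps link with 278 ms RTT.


BDP = bandwidth * RTT
= 10 Mbps * 278 ms
= 10 * 1e6 * 278 / 1000 bits
= 2780000 bits
= 347500 bytes
= 339.3555 KB
BDP = 2780000 bits (347500 bytes)


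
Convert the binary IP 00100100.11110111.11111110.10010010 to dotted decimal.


00100100 = 36
11110111 = 247
11111110 = 254
10010010 = 146
IP: 36.247.254.146


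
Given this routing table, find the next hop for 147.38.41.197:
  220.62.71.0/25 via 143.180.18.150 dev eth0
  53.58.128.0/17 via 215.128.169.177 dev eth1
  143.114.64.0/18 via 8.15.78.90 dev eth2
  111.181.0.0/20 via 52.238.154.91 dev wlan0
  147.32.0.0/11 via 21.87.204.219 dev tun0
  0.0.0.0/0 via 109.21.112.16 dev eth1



Longest prefix match for 147.38.41.197:
  /25 220.62.71.0: no
  /17 53.58.128.0: no
  /18 143.114.64.0: no
  /20 111.181.0.0: no
  /11 147.32.0.0: MATCH
  /0 0.0.0.0: MATCH
Selected: next-hop 21.87.204.219 via tun0 (matched /11)


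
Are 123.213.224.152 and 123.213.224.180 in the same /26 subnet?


Mask: 255.255.255.192
123.213.224.152 AND mask = 123.213.224.128
123.213.224.180 AND mask = 123.213.224.128
Yes, same subnet (123.213.224.128)


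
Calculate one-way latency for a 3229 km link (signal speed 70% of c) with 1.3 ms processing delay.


Speed = 0.7 * 3e5 km/s = 210000 km/s
Propagation delay = 3229 / 210000 = 0.0154 s = 15.3762 ms
Processing delay = 1.3 ms
Total one-way latency = 16.6762 ms


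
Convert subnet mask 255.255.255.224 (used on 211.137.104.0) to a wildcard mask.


Subnet mask: 255.255.255.224
Wildcard = 255.255.255.255 - subnet mask
255 - 255 = 0
255 - 255 = 0
255 - 255 = 0
255 - 224 = 31
Wildcard: 0.0.0.31


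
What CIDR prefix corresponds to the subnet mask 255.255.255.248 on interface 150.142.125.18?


Binary: 11111111.11111111.11111111.11111000
Count leading 1s
Prefix: /29


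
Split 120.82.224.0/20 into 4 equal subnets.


New prefix = 20 + 2 = 22
Each subnet has 1024 addresses
  120.82.224.0/22
  120.82.228.0/22
  120.82.232.0/22
  120.82.236.0/22
Subnets: 120.82.224.0/22, 120.82.228.0/22, 120.82.232.0/22, 120.82.236.0/22


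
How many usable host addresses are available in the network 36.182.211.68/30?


Host bits = 32 - 30 = 2
Total addresses = 2^2 = 4
Usable = total - 2 (network and broadcast)
Usable hosts: 2


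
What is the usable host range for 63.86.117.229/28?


Network: 63.86.117.224
Broadcast: 63.86.117.239
First usable = network + 1
Last usable = broadcast - 1
Range: 63.86.117.225 to 63.86.117.238


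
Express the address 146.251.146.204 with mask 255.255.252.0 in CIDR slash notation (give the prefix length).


Binary: 11111111.11111111.11111100.00000000
Count leading 1s
Prefix: /22


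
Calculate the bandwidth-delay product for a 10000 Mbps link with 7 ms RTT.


BDP = bandwidth * RTT
= 10000 Mbps * 7 ms
= 10000 * 1e6 * 7 / 1000 bits
= 70000000 bits
= 8750000 bytes
= 8544.9219 KB
BDP = 70000000 bits (8750000 bytes)


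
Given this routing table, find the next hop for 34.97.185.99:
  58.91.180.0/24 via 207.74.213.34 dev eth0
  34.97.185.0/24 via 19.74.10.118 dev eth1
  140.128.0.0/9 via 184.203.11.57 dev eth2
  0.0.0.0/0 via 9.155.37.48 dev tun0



Longest prefix match for 34.97.185.99:
  /24 58.91.180.0: no
  /24 34.97.185.0: MATCH
  /9 140.128.0.0: no
  /0 0.0.0.0: MATCH
Selected: next-hop 19.74.10.118 via eth1 (matched /24)


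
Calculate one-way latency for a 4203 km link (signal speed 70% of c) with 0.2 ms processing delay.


Speed = 0.7 * 3e5 km/s = 210000 km/s
Propagation delay = 4203 / 210000 = 0.02 s = 20.0143 ms
Processing delay = 0.2 ms
Total one-way latency = 20.2143 ms


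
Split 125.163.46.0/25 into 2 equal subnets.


New prefix = 25 + 1 = 26
Each subnet has 64 addresses
  125.163.46.0/26
  125.163.46.64/26
Subnets: 125.163.46.0/26, 125.163.46.64/26


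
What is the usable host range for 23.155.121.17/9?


Network: 23.128.0.0
Broadcast: 23.255.255.255
First usable = network + 1
Last usable = broadcast - 1
Range: 23.128.0.1 to 23.255.255.254


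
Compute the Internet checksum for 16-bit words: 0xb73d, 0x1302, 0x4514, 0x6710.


Sum all words (with carry folding):
+ 0xb73d = 0xb73d
+ 0x1302 = 0xca3f
+ 0x4514 = 0x0f54
+ 0x6710 = 0x7664
One's complement: ~0x7664
Checksum = 0x899b


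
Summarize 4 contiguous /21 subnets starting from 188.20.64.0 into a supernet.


Original prefix: /21
Number of subnets: 4 = 2^2
New prefix = 21 - 2 = 19
Supernet: 188.20.64.0/19


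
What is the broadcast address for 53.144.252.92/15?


Network: 53.144.0.0/15
Host bits = 17
Set all host bits to 1:
Broadcast: 53.145.255.255


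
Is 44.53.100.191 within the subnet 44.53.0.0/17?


Subnet network: 44.53.0.0
Test IP AND mask: 44.53.0.0
Yes, 44.53.100.191 is in 44.53.0.0/17


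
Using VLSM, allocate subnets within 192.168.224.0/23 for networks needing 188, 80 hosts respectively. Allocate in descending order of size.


188 hosts -> /24 (254 usable): 192.168.224.0/24
80 hosts -> /25 (126 usable): 192.168.225.0/25
Allocation: 192.168.224.0/24 (188 hosts, 254 usable); 192.168.225.0/25 (80 hosts, 126 usable)


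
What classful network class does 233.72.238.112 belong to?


First octet: 233
Binary: 11101001
1110xxxx -> Class D (224-239)
Class D (multicast), default mask N/A


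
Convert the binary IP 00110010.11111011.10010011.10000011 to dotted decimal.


00110010 = 50
11111011 = 251
10010011 = 147
10000011 = 131
IP: 50.251.147.131


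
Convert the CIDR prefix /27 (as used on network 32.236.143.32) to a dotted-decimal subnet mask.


/27 means 27 network bits, 5 host bits
Binary: 11111111111111111111111111100000
Mask: 255.255.255.224


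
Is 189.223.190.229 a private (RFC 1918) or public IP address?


RFC 1918 private ranges:
  10.0.0.0/8 (10.0.0.0 - 10.255.255.255)
  172.16.0.0/12 (172.16.0.0 - 172.31.255.255)
  192.168.0.0/16 (192.168.0.0 - 192.168.255.255)
Public (not in any RFC 1918 range)


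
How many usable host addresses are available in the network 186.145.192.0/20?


Host bits = 32 - 20 = 12
Total addresses = 2^12 = 4096
Usable = total - 2 (network and broadcast)
Usable hosts: 4094


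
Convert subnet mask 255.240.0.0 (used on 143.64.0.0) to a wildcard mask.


Subnet mask: 255.240.0.0
Wildcard = 255.255.255.255 - subnet mask
255 - 255 = 0
255 - 240 = 15
255 - 0 = 255
255 - 0 = 255
Wildcard: 0.15.255.255


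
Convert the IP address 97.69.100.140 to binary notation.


97 = 01100001
69 = 01000101
100 = 01100100
140 = 10001100
Binary: 01100001.01000101.01100100.10001100


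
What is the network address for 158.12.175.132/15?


IP:   10011110.00001100.10101111.10000100
Mask: 11111111.11111110.00000000.00000000
AND operation:
Net:  10011110.00001100.00000000.00000000
Network: 158.12.0.0/15


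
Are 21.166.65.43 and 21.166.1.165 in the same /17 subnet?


Mask: 255.255.128.0
21.166.65.43 AND mask = 21.166.0.0
21.166.1.165 AND mask = 21.166.0.0
Yes, same subnet (21.166.0.0)


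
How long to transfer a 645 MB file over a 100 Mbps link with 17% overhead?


Effective throughput = 100 * (1 - 17/100) = 83 Mbps
File size in Mb = 645 * 8 = 5160 Mb
Time = 5160 / 83
Time = 62.1687 seconds


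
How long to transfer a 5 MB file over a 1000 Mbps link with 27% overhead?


Effective throughput = 1000 * (1 - 27/100) = 730 Mbps
File size in Mb = 5 * 8 = 40 Mb
Time = 40 / 730
Time = 0.0548 seconds


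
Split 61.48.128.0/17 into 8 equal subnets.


New prefix = 17 + 3 = 20
Each subnet has 4096 addresses
  61.48.128.0/20
  61.48.144.0/20
  61.48.160.0/20
  61.48.176.0/20
  61.48.192.0/20
  61.48.208.0/20
  61.48.224.0/20
  61.48.240.0/20
Subnets: 61.48.128.0/20, 61.48.144.0/20, 61.48.160.0/20, 61.48.176.0/20, 61.48.192.0/20, 61.48.208.0/20, 61.48.224.0/20, 61.48.240.0/20


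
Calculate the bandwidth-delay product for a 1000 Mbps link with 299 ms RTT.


BDP = bandwidth * RTT
= 1000 Mbps * 299 ms
= 1000 * 1e6 * 299 / 1000 bits
= 299000000 bits
= 37375000 bytes
= 36499.0234 KB
BDP = 299000000 bits (37375000 bytes)


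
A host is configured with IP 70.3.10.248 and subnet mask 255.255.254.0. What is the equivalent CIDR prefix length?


Binary: 11111111.11111111.11111110.00000000
Count leading 1s
Prefix: /23


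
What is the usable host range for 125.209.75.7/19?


Network: 125.209.64.0
Broadcast: 125.209.95.255
First usable = network + 1
Last usable = broadcast - 1
Range: 125.209.64.1 to 125.209.95.254


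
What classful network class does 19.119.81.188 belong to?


First octet: 19
Binary: 00010011
0xxxxxxx -> Class A (1-126)
Class A, default mask 255.0.0.0 (/8)


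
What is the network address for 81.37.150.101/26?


IP:   01010001.00100101.10010110.01100101
Mask: 11111111.11111111.11111111.11000000
AND operation:
Net:  01010001.00100101.10010110.01000000
Network: 81.37.150.64/26


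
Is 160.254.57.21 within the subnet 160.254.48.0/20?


Subnet network: 160.254.48.0
Test IP AND mask: 160.254.48.0
Yes, 160.254.57.21 is in 160.254.48.0/20


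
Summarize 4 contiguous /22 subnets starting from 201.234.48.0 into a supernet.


Original prefix: /22
Number of subnets: 4 = 2^2
New prefix = 22 - 2 = 20
Supernet: 201.234.48.0/20


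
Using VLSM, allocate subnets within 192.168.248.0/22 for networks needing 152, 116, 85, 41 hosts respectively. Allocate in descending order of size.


152 hosts -> /24 (254 usable): 192.168.248.0/24
116 hosts -> /25 (126 usable): 192.168.249.0/25
85 hosts -> /25 (126 usable): 192.168.249.128/25
41 hosts -> /26 (62 usable): 192.168.250.0/26
Allocation: 192.168.248.0/24 (152 hosts, 254 usable); 192.168.249.0/25 (116 hosts, 126 usable); 192.168.249.128/25 (85 hosts, 126 usable); 192.168.250.0/26 (41 hosts, 62 usable)


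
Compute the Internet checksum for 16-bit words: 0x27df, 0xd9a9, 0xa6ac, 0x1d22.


Sum all words (with carry folding):
+ 0x27df = 0x27df
+ 0xd9a9 = 0x0189
+ 0xa6ac = 0xa835
+ 0x1d22 = 0xc557
One's complement: ~0xc557
Checksum = 0x3aa8


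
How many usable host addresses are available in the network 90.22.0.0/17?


Host bits = 32 - 17 = 15
Total addresses = 2^15 = 32768
Usable = total - 2 (network and broadcast)
Usable hosts: 32766


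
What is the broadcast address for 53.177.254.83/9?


Network: 53.128.0.0/9
Host bits = 23
Set all host bits to 1:
Broadcast: 53.255.255.255


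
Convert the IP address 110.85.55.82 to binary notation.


110 = 01101110
85 = 01010101
55 = 00110111
82 = 01010010
Binary: 01101110.01010101.00110111.01010010


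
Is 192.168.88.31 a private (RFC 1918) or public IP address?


RFC 1918 private ranges:
  10.0.0.0/8 (10.0.0.0 - 10.255.255.255)
  172.16.0.0/12 (172.16.0.0 - 172.31.255.255)
  192.168.0.0/16 (192.168.0.0 - 192.168.255.255)
Private (in 192.168.0.0/16)


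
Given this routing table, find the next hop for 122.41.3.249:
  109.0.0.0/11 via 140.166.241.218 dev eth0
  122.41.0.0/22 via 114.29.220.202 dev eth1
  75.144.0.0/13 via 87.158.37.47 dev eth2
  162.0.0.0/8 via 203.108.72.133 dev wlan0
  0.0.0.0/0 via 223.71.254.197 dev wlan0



Longest prefix match for 122.41.3.249:
  /11 109.0.0.0: no
  /22 122.41.0.0: MATCH
  /13 75.144.0.0: no
  /8 162.0.0.0: no
  /0 0.0.0.0: MATCH
Selected: next-hop 114.29.220.202 via eth1 (matched /22)


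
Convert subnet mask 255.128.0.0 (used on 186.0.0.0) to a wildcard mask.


Subnet mask: 255.128.0.0
Wildcard = 255.255.255.255 - subnet mask
255 - 255 = 0
255 - 128 = 127
255 - 0 = 255
255 - 0 = 255
Wildcard: 0.127.255.255


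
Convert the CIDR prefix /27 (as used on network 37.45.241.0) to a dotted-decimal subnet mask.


/27 means 27 network bits, 5 host bits
Binary: 11111111111111111111111111100000
Mask: 255.255.255.224


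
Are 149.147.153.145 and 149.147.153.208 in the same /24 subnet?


Mask: 255.255.255.0
149.147.153.145 AND mask = 149.147.153.0
149.147.153.208 AND mask = 149.147.153.0
Yes, same subnet (149.147.153.0)


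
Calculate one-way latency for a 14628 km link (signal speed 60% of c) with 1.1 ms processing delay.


Speed = 0.6 * 3e5 km/s = 180000 km/s
Propagation delay = 14628 / 180000 = 0.0813 s = 81.2667 ms
Processing delay = 1.1 ms
Total one-way latency = 82.3667 ms


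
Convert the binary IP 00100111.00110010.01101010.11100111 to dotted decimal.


00100111 = 39
00110010 = 50
01101010 = 106
11100111 = 231
IP: 39.50.106.231


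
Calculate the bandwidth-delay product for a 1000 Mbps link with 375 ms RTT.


BDP = bandwidth * RTT
= 1000 Mbps * 375 ms
= 1000 * 1e6 * 375 / 1000 bits
= 375000000 bits
= 46875000 bytes
= 45776.3672 KB
BDP = 375000000 bits (46875000 bytes)


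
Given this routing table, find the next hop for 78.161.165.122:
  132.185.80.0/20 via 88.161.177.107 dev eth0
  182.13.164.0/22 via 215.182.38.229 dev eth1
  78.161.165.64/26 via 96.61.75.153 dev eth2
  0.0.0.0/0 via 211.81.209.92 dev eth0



Longest prefix match for 78.161.165.122:
  /20 132.185.80.0: no
  /22 182.13.164.0: no
  /26 78.161.165.64: MATCH
  /0 0.0.0.0: MATCH
Selected: next-hop 96.61.75.153 via eth2 (matched /26)


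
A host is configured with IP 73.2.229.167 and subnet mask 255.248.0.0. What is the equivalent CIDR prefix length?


Binary: 11111111.11111000.00000000.00000000
Count leading 1s
Prefix: /13


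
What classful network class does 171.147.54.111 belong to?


First octet: 171
Binary: 10101011
10xxxxxx -> Class B (128-191)
Class B, default mask 255.255.0.0 (/16)


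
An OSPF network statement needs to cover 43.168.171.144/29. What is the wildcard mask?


Subnet mask: 255.255.255.248
Wildcard = 255.255.255.255 - subnet mask
255 - 255 = 0
255 - 255 = 0
255 - 255 = 0
255 - 248 = 7
Wildcard: 0.0.0.7


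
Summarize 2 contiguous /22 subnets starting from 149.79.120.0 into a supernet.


Original prefix: /22
Number of subnets: 2 = 2^1
New prefix = 22 - 1 = 21
Supernet: 149.79.120.0/21


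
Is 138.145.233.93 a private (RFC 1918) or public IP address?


RFC 1918 private ranges:
  10.0.0.0/8 (10.0.0.0 - 10.255.255.255)
  172.16.0.0/12 (172.16.0.0 - 172.31.255.255)
  192.168.0.0/16 (192.168.0.0 - 192.168.255.255)
Public (not in any RFC 1918 range)


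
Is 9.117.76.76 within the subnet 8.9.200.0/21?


Subnet network: 8.9.200.0
Test IP AND mask: 9.117.72.0
No, 9.117.76.76 is not in 8.9.200.0/21


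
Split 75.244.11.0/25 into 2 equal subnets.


New prefix = 25 + 1 = 26
Each subnet has 64 addresses
  75.244.11.0/26
  75.244.11.64/26
Subnets: 75.244.11.0/26, 75.244.11.64/26


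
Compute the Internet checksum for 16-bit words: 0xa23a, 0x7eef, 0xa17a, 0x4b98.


Sum all words (with carry folding):
+ 0xa23a = 0xa23a
+ 0x7eef = 0x212a
+ 0xa17a = 0xc2a4
+ 0x4b98 = 0x0e3d
One's complement: ~0x0e3d
Checksum = 0xf1c2


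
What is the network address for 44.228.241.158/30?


IP:   00101100.11100100.11110001.10011110
Mask: 11111111.11111111.11111111.11111100
AND operation:
Net:  00101100.11100100.11110001.10011100
Network: 44.228.241.156/30


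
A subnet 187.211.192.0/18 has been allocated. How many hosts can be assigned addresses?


Host bits = 32 - 18 = 14
Total addresses = 2^14 = 16384
Usable = total - 2 (network and broadcast)
Usable hosts: 16382


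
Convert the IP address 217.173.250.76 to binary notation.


217 = 11011001
173 = 10101101
250 = 11111010
76 = 01001100
Binary: 11011001.10101101.11111010.01001100


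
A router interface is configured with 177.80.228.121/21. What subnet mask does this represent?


/21 means 21 network bits, 11 host bits
Binary: 11111111111111111111100000000000
Mask: 255.255.248.0


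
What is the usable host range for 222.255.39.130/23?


Network: 222.255.38.0
Broadcast: 222.255.39.255
First usable = network + 1
Last usable = broadcast - 1
Range: 222.255.38.1 to 222.255.39.254


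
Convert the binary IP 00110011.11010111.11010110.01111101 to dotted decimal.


00110011 = 51
11010111 = 215
11010110 = 214
01111101 = 125
IP: 51.215.214.125


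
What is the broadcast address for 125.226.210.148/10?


Network: 125.192.0.0/10
Host bits = 22
Set all host bits to 1:
Broadcast: 125.255.255.255


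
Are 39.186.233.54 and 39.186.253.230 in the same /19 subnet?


Mask: 255.255.224.0
39.186.233.54 AND mask = 39.186.224.0
39.186.253.230 AND mask = 39.186.224.0
Yes, same subnet (39.186.224.0)


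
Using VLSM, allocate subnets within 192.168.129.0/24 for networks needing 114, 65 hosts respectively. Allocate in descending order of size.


114 hosts -> /25 (126 usable): 192.168.129.0/25
65 hosts -> /25 (126 usable): 192.168.129.128/25
Allocation: 192.168.129.0/25 (114 hosts, 126 usable); 192.168.129.128/25 (65 hosts, 126 usable)


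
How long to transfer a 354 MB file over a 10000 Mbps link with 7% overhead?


Effective throughput = 10000 * (1 - 7/100) = 9300 Mbps
File size in Mb = 354 * 8 = 2832 Mb
Time = 2832 / 9300
Time = 0.3045 seconds


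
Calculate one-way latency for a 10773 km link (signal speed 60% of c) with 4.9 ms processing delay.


Speed = 0.6 * 3e5 km/s = 180000 km/s
Propagation delay = 10773 / 180000 = 0.0599 s = 59.85 ms
Processing delay = 4.9 ms
Total one-way latency = 64.75 ms


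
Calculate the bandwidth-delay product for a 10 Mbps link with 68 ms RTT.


BDP = bandwidth * RTT
= 10 Mbps * 68 ms
= 10 * 1e6 * 68 / 1000 bits
= 680000 bits
= 85000 bytes
= 83.0078 KB
BDP = 680000 bits (85000 bytes)


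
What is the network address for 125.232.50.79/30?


IP:   01111101.11101000.00110010.01001111
Mask: 11111111.11111111.11111111.11111100
AND operation:
Net:  01111101.11101000.00110010.01001100
Network: 125.232.50.76/30


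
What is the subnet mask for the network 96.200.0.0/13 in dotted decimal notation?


/13 means 13 network bits, 19 host bits
Binary: 11111111111110000000000000000000
Mask: 255.248.0.0


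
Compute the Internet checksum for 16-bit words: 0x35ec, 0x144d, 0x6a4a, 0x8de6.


Sum all words (with carry folding):
+ 0x35ec = 0x35ec
+ 0x144d = 0x4a39
+ 0x6a4a = 0xb483
+ 0x8de6 = 0x426a
One's complement: ~0x426a
Checksum = 0xbd95


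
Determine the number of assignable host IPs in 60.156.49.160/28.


Host bits = 32 - 28 = 4
Total addresses = 2^4 = 16
Usable = total - 2 (network and broadcast)
Usable hosts: 14


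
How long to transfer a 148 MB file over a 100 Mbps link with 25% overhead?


Effective throughput = 100 * (1 - 25/100) = 75 Mbps
File size in Mb = 148 * 8 = 1184 Mb
Time = 1184 / 75
Time = 15.7867 seconds


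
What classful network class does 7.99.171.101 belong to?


First octet: 7
Binary: 00000111
0xxxxxxx -> Class A (1-126)
Class A, default mask 255.0.0.0 (/8)


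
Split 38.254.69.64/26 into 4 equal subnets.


New prefix = 26 + 2 = 28
Each subnet has 16 addresses
  38.254.69.64/28
  38.254.69.80/28
  38.254.69.96/28
  38.254.69.112/28
Subnets: 38.254.69.64/28, 38.254.69.80/28, 38.254.69.96/28, 38.254.69.112/28


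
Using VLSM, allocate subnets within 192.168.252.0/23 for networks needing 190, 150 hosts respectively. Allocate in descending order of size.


190 hosts -> /24 (254 usable): 192.168.252.0/24
150 hosts -> /24 (254 usable): 192.168.253.0/24
Allocation: 192.168.252.0/24 (190 hosts, 254 usable); 192.168.253.0/24 (150 hosts, 254 usable)


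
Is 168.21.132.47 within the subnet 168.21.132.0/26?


Subnet network: 168.21.132.0
Test IP AND mask: 168.21.132.0
Yes, 168.21.132.47 is in 168.21.132.0/26


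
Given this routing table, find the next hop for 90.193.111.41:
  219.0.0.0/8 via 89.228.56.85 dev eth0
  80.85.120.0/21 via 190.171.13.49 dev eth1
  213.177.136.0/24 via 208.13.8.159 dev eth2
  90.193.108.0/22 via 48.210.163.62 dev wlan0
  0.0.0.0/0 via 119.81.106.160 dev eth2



Longest prefix match for 90.193.111.41:
  /8 219.0.0.0: no
  /21 80.85.120.0: no
  /24 213.177.136.0: no
  /22 90.193.108.0: MATCH
  /0 0.0.0.0: MATCH
Selected: next-hop 48.210.163.62 via wlan0 (matched /22)


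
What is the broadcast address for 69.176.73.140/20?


Network: 69.176.64.0/20
Host bits = 12
Set all host bits to 1:
Broadcast: 69.176.79.255


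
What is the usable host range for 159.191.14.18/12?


Network: 159.176.0.0
Broadcast: 159.191.255.255
First usable = network + 1
Last usable = broadcast - 1
Range: 159.176.0.1 to 159.191.255.254


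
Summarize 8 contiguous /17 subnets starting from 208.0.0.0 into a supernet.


Original prefix: /17
Number of subnets: 8 = 2^3
New prefix = 17 - 3 = 14
Supernet: 208.0.0.0/14


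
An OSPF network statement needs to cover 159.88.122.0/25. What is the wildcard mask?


Subnet mask: 255.255.255.128
Wildcard = 255.255.255.255 - subnet mask
255 - 255 = 0
255 - 255 = 0
255 - 255 = 0
255 - 128 = 127
Wildcard: 0.0.0.127


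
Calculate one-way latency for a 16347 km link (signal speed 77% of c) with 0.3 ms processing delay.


Speed = 0.77 * 3e5 km/s = 231000 km/s
Propagation delay = 16347 / 231000 = 0.0708 s = 70.7662 ms
Processing delay = 0.3 ms
Total one-way latency = 71.0662 ms


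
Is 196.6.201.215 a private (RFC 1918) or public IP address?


RFC 1918 private ranges:
  10.0.0.0/8 (10.0.0.0 - 10.255.255.255)
  172.16.0.0/12 (172.16.0.0 - 172.31.255.255)
  192.168.0.0/16 (192.168.0.0 - 192.168.255.255)
Public (not in any RFC 1918 range)


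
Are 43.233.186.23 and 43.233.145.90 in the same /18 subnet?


Mask: 255.255.192.0
43.233.186.23 AND mask = 43.233.128.0
43.233.145.90 AND mask = 43.233.128.0
Yes, same subnet (43.233.128.0)


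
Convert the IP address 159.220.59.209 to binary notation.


159 = 10011111
220 = 11011100
59 = 00111011
209 = 11010001
Binary: 10011111.11011100.00111011.11010001


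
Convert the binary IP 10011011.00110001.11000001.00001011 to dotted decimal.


10011011 = 155
00110001 = 49
11000001 = 193
00001011 = 11
IP: 155.49.193.11


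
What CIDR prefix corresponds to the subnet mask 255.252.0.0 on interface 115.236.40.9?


Binary: 11111111.11111100.00000000.00000000
Count leading 1s
Prefix: /14


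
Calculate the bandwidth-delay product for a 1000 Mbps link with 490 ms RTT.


BDP = bandwidth * RTT
= 1000 Mbps * 490 ms
= 1000 * 1e6 * 490 / 1000 bits
= 490000000 bits
= 61250000 bytes
= 59814.4531 KB
BDP = 490000000 bits (61250000 bytes)


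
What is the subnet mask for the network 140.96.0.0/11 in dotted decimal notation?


/11 means 11 network bits, 21 host bits
Binary: 11111111111000000000000000000000
Mask: 255.224.0.0


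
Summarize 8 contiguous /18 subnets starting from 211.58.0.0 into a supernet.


Original prefix: /18
Number of subnets: 8 = 2^3
New prefix = 18 - 3 = 15
Supernet: 211.58.0.0/15


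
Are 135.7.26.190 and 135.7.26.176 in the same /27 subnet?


Mask: 255.255.255.224
135.7.26.190 AND mask = 135.7.26.160
135.7.26.176 AND mask = 135.7.26.160
Yes, same subnet (135.7.26.160)


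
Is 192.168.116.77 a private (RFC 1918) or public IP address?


RFC 1918 private ranges:
  10.0.0.0/8 (10.0.0.0 - 10.255.255.255)
  172.16.0.0/12 (172.16.0.0 - 172.31.255.255)
  192.168.0.0/16 (192.168.0.0 - 192.168.255.255)
Private (in 192.168.0.0/16)


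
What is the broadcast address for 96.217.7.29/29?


Network: 96.217.7.24/29
Host bits = 3
Set all host bits to 1:
Broadcast: 96.217.7.31


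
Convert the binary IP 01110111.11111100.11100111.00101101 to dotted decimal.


01110111 = 119
11111100 = 252
11100111 = 231
00101101 = 45
IP: 119.252.231.45


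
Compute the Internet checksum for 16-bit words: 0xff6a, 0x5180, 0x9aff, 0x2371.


Sum all words (with carry folding):
+ 0xff6a = 0xff6a
+ 0x5180 = 0x50eb
+ 0x9aff = 0xebea
+ 0x2371 = 0x0f5c
One's complement: ~0x0f5c
Checksum = 0xf0a3


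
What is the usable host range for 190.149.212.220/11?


Network: 190.128.0.0
Broadcast: 190.159.255.255
First usable = network + 1
Last usable = broadcast - 1
Range: 190.128.0.1 to 190.159.255.254


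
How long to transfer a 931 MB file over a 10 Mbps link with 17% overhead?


Effective throughput = 10 * (1 - 17/100) = 8.3 Mbps
File size in Mb = 931 * 8 = 7448 Mb
Time = 7448 / 8.3
Time = 897.3494 seconds


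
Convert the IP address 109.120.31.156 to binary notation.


109 = 01101101
120 = 01111000
31 = 00011111
156 = 10011100
Binary: 01101101.01111000.00011111.10011100


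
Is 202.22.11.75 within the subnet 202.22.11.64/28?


Subnet network: 202.22.11.64
Test IP AND mask: 202.22.11.64
Yes, 202.22.11.75 is in 202.22.11.64/28


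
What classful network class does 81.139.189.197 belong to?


First octet: 81
Binary: 01010001
0xxxxxxx -> Class A (1-126)
Class A, default mask 255.0.0.0 (/8)


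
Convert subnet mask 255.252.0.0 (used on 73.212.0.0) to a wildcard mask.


Subnet mask: 255.252.0.0
Wildcard = 255.255.255.255 - subnet mask
255 - 255 = 0
255 - 252 = 3
255 - 0 = 255
255 - 0 = 255
Wildcard: 0.3.255.255


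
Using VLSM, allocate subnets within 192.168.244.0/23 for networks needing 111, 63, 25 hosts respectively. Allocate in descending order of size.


111 hosts -> /25 (126 usable): 192.168.244.0/25
63 hosts -> /25 (126 usable): 192.168.244.128/25
25 hosts -> /27 (30 usable): 192.168.245.0/27
Allocation: 192.168.244.0/25 (111 hosts, 126 usable); 192.168.244.128/25 (63 hosts, 126 usable); 192.168.245.0/27 (25 hosts, 30 usable)


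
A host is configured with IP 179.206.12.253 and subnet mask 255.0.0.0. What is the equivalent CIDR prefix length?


Binary: 11111111.00000000.00000000.00000000
Count leading 1s
Prefix: /8


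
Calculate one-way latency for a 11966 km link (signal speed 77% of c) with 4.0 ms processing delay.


Speed = 0.77 * 3e5 km/s = 231000 km/s
Propagation delay = 11966 / 231000 = 0.0518 s = 51.8009 ms
Processing delay = 4.0 ms
Total one-way latency = 55.8009 ms


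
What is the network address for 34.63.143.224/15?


IP:   00100010.00111111.10001111.11100000
Mask: 11111111.11111110.00000000.00000000
AND operation:
Net:  00100010.00111110.00000000.00000000
Network: 34.62.0.0/15


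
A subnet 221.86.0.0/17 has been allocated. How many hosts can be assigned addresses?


Host bits = 32 - 17 = 15
Total addresses = 2^15 = 32768
Usable = total - 2 (network and broadcast)
Usable hosts: 32766


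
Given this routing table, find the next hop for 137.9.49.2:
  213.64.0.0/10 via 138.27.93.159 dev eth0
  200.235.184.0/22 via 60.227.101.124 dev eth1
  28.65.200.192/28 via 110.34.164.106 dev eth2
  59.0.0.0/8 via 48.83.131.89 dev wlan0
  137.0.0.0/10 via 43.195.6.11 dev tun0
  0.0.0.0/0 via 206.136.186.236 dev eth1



Longest prefix match for 137.9.49.2:
  /10 213.64.0.0: no
  /22 200.235.184.0: no
  /28 28.65.200.192: no
  /8 59.0.0.0: no
  /10 137.0.0.0: MATCH
  /0 0.0.0.0: MATCH
Selected: next-hop 43.195.6.11 via tun0 (matched /10)


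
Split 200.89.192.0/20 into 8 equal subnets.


New prefix = 20 + 3 = 23
Each subnet has 512 addresses
  200.89.192.0/23
  200.89.194.0/23
  200.89.196.0/23
  200.89.198.0/23
  200.89.200.0/23
  200.89.202.0/23
  200.89.204.0/23
  200.89.206.0/23
Subnets: 200.89.192.0/23, 200.89.194.0/23, 200.89.196.0/23, 200.89.198.0/23, 200.89.200.0/23, 200.89.202.0/23, 200.89.204.0/23, 200.89.206.0/23


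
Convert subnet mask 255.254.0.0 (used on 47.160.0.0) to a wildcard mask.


Subnet mask: 255.254.0.0
Wildcard = 255.255.255.255 - subnet mask
255 - 255 = 0
255 - 254 = 1
255 - 0 = 255
255 - 0 = 255
Wildcard: 0.1.255.255


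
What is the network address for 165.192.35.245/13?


IP:   10100101.11000000.00100011.11110101
Mask: 11111111.11111000.00000000.00000000
AND operation:
Net:  10100101.11000000.00000000.00000000
Network: 165.192.0.0/13


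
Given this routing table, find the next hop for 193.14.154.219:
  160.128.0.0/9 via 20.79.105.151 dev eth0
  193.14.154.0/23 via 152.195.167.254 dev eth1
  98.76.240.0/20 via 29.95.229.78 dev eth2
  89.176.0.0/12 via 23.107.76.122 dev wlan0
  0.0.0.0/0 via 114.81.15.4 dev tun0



Longest prefix match for 193.14.154.219:
  /9 160.128.0.0: no
  /23 193.14.154.0: MATCH
  /20 98.76.240.0: no
  /12 89.176.0.0: no
  /0 0.0.0.0: MATCH
Selected: next-hop 152.195.167.254 via eth1 (matched /23)
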